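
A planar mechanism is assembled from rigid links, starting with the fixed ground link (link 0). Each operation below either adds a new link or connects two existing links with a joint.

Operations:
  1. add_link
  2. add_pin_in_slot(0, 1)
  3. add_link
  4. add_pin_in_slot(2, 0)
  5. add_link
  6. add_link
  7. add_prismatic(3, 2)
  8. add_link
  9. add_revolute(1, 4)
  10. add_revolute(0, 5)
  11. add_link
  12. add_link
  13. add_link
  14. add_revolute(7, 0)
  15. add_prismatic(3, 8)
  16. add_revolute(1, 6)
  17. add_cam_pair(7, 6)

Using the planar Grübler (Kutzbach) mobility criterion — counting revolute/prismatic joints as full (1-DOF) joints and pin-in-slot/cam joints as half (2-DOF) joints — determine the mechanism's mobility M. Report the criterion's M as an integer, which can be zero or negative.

M = 9

ground; <1,0,0>
#1 <2,0,0>
PS:0↔1 J2 <2,0,1>
#2 <3,0,1>
PS:2↔0 J2 <3,0,2>
#3 <4,0,2>
#4 <5,0,2>
P:3↔2 J1 <5,1,2>
#5 <6,1,2>
R:1↔4 J1 <6,2,2>
R:0↔5 J1 <6,3,2>
#6 <7,3,2>
#7 <8,3,2>
#8 <9,3,2>
R:7↔0 J1 <9,4,2>
P:3↔8 J1 <9,5,2>
R:1↔6 J1 <9,6,2>
C:7↔6 J2 <9,6,3>
3×8 − 2×6 − 1×3 = 9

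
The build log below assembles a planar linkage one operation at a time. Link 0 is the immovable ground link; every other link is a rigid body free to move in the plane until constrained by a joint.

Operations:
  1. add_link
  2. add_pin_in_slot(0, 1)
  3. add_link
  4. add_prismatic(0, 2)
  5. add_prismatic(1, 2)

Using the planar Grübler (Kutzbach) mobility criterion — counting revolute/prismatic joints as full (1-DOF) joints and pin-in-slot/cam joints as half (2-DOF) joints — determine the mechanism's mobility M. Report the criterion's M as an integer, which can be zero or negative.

ground; <1,0,0>
#1 <2,0,0>
PS:0↔1 J2 <2,0,1>
#2 <3,0,1>
P:0↔2 J1 <3,1,1>
P:1↔2 J1 <3,2,1>
3×2 − 2×2 − 1×1 = 1

M = 1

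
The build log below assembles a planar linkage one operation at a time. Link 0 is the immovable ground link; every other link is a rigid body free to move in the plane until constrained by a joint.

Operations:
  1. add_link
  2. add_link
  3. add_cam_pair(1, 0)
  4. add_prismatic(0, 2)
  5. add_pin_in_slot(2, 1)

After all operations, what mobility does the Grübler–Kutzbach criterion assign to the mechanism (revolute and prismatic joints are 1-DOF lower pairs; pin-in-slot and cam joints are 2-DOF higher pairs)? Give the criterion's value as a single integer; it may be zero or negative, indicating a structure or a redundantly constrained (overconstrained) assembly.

link 0 = ground. State L|J1|J2 = 1|0|0
+link1  2|0|0
+link2  3|0|0
C(1,0) f=2→J2  3|0|1
P(0,2) f=1→J1  3|1|1
PS(2,1) f=2→J2  3|1|2
M = 3(3−1)−2·1−2 = 6−2−2 = 2

M = 2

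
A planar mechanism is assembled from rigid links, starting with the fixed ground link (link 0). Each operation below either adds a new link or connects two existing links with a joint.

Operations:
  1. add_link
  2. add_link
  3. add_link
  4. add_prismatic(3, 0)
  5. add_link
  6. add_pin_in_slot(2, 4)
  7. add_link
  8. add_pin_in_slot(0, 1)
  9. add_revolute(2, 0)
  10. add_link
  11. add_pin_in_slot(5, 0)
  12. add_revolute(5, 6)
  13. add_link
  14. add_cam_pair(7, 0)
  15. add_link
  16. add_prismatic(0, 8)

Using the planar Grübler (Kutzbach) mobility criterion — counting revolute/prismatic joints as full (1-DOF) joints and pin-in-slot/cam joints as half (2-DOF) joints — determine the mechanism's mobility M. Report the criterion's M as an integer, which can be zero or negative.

M = 12

(L,J1,J2)=(1,0,0); link0 fixed
link1: (2,0,0)
link2: (3,0,0)
link3: (4,0,0)
P 3-0 [J1]: (4,1,0)
link4: (5,1,0)
PS 2-4 [J2]: (5,1,1)
link5: (6,1,1)
PS 0-1 [J2]: (6,1,2)
R 2-0 [J1]: (6,2,2)
link6: (7,2,2)
PS 5-0 [J2]: (7,2,3)
R 5-6 [J1]: (7,3,3)
link7: (8,3,3)
C 7-0 [J2]: (8,3,4)
link8: (9,3,4)
P 0-8 [J1]: (9,4,4)
Grübler: 3·8 − 2·4 − 4 = 12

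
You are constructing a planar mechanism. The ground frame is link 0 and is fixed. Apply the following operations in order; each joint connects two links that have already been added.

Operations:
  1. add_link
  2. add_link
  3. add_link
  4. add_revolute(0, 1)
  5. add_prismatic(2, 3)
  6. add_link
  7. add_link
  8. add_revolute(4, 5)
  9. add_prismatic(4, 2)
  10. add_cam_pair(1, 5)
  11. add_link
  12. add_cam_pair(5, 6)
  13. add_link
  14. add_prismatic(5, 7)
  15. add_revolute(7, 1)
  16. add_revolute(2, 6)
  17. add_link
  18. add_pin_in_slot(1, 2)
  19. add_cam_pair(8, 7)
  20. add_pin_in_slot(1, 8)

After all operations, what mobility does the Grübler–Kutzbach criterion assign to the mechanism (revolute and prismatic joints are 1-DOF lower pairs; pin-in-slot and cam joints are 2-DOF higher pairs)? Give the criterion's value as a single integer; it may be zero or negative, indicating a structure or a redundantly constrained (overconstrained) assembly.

M = 5

(L,J1,J2)=(1,0,0); link0 fixed
link1: (2,0,0)
link2: (3,0,0)
link3: (4,0,0)
R 0-1 [J1]: (4,1,0)
P 2-3 [J1]: (4,2,0)
link4: (5,2,0)
link5: (6,2,0)
R 4-5 [J1]: (6,3,0)
P 4-2 [J1]: (6,4,0)
C 1-5 [J2]: (6,4,1)
link6: (7,4,1)
C 5-6 [J2]: (7,4,2)
link7: (8,4,2)
P 5-7 [J1]: (8,5,2)
R 7-1 [J1]: (8,6,2)
R 2-6 [J1]: (8,7,2)
link8: (9,7,2)
PS 1-2 [J2]: (9,7,3)
C 8-7 [J2]: (9,7,4)
PS 1-8 [J2]: (9,7,5)
Grübler: 3·8 − 2·7 − 5 = 5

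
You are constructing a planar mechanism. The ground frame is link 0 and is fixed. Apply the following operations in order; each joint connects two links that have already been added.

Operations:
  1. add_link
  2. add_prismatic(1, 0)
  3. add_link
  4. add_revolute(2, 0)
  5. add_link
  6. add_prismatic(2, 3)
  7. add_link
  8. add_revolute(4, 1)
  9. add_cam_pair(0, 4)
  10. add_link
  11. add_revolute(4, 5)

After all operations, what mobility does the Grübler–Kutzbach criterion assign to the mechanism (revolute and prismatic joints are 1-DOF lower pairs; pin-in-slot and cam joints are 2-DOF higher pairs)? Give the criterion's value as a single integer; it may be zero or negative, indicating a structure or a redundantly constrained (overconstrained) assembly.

ground; <1,0,0>
#1 <2,0,0>
P:1↔0 J1 <2,1,0>
#2 <3,1,0>
R:2↔0 J1 <3,2,0>
#3 <4,2,0>
P:2↔3 J1 <4,3,0>
#4 <5,3,0>
R:4↔1 J1 <5,4,0>
C:0↔4 J2 <5,4,1>
#5 <6,4,1>
R:4↔5 J1 <6,5,1>
3×5 − 2×5 − 1×1 = 4

M = 4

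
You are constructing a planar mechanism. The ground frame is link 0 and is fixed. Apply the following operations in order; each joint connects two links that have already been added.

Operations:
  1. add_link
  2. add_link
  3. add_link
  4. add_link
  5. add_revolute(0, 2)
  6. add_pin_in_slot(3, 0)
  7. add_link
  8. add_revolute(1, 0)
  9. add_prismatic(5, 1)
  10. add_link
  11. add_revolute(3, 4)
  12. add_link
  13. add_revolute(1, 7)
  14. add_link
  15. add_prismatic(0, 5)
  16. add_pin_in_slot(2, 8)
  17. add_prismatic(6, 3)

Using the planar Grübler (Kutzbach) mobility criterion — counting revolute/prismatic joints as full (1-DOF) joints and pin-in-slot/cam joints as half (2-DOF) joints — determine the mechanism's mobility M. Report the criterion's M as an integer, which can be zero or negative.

(L,J1,J2)=(1,0,0); link0 fixed
link1: (2,0,0)
link2: (3,0,0)
link3: (4,0,0)
link4: (5,0,0)
R 0-2 [J1]: (5,1,0)
PS 3-0 [J2]: (5,1,1)
link5: (6,1,1)
R 1-0 [J1]: (6,2,1)
P 5-1 [J1]: (6,3,1)
link6: (7,3,1)
R 3-4 [J1]: (7,4,1)
link7: (8,4,1)
R 1-7 [J1]: (8,5,1)
link8: (9,5,1)
P 0-5 [J1]: (9,6,1)
PS 2-8 [J2]: (9,6,2)
P 6-3 [J1]: (9,7,2)
Grübler: 3·8 − 2·7 − 2 = 8

M = 8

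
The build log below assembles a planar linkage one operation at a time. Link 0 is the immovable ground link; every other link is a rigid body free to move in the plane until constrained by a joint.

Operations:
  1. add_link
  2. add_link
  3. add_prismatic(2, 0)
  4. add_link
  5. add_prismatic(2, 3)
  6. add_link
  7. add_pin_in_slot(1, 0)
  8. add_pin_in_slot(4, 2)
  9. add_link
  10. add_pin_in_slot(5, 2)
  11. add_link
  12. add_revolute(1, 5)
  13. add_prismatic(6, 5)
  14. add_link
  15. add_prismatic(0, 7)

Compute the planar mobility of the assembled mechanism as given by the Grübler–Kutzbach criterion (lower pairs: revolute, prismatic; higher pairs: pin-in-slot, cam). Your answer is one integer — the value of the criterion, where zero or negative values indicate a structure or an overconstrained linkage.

M = 8

ground; <1,0,0>
#1 <2,0,0>
#2 <3,0,0>
P:2↔0 J1 <3,1,0>
#3 <4,1,0>
P:2↔3 J1 <4,2,0>
#4 <5,2,0>
PS:1↔0 J2 <5,2,1>
PS:4↔2 J2 <5,2,2>
#5 <6,2,2>
PS:5↔2 J2 <6,2,3>
#6 <7,2,3>
R:1↔5 J1 <7,3,3>
P:6↔5 J1 <7,4,3>
#7 <8,4,3>
P:0↔7 J1 <8,5,3>
3×7 − 2×5 − 1×3 = 8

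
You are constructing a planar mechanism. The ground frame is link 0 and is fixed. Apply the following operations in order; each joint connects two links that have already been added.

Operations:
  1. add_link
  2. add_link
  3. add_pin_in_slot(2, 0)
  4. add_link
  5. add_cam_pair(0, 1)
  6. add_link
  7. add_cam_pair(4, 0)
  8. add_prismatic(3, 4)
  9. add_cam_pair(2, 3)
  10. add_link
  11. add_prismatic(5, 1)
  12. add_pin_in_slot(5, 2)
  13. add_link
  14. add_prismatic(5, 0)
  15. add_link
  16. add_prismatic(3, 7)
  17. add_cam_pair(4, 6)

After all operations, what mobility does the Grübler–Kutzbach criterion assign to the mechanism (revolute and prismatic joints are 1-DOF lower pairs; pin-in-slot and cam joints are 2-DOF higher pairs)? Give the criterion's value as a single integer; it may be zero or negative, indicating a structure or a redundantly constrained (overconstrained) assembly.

L=1 J1=0 J2=0
add link → L=2 J1=0 J2=0
add link → L=3 J1=0 J2=0
PS@2,0 dof=2 J2 → L=3 J1=0 J2=1
add link → L=4 J1=0 J2=1
C@0,1 dof=2 J2 → L=4 J1=0 J2=2
add link → L=5 J1=0 J2=2
C@4,0 dof=2 J2 → L=5 J1=0 J2=3
P@3,4 dof=1 J1 → L=5 J1=1 J2=3
C@2,3 dof=2 J2 → L=5 J1=1 J2=4
add link → L=6 J1=1 J2=4
P@5,1 dof=1 J1 → L=6 J1=2 J2=4
PS@5,2 dof=2 J2 → L=6 J1=2 J2=5
add link → L=7 J1=2 J2=5
P@5,0 dof=1 J1 → L=7 J1=3 J2=5
add link → L=8 J1=3 J2=5
P@3,7 dof=1 J1 → L=8 J1=4 J2=5
C@4,6 dof=2 J2 → L=8 J1=4 J2=6
M=3(L−1)−2J1−J2=3·7−2·4−6=7

M = 7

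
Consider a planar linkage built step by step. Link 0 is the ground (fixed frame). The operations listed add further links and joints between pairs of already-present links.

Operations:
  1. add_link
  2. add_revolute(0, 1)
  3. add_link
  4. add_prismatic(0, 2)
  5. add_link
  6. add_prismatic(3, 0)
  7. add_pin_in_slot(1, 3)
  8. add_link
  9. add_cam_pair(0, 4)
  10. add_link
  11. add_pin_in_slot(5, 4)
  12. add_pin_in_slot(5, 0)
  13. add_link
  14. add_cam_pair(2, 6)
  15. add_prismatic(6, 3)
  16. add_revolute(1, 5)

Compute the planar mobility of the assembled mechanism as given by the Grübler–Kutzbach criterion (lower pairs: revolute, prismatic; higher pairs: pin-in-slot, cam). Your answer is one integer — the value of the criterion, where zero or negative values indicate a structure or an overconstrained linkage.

M = 3

(L,J1,J2)=(1,0,0); link0 fixed
link1: (2,0,0)
R 0-1 [J1]: (2,1,0)
link2: (3,1,0)
P 0-2 [J1]: (3,2,0)
link3: (4,2,0)
P 3-0 [J1]: (4,3,0)
PS 1-3 [J2]: (4,3,1)
link4: (5,3,1)
C 0-4 [J2]: (5,3,2)
link5: (6,3,2)
PS 5-4 [J2]: (6,3,3)
PS 5-0 [J2]: (6,3,4)
link6: (7,3,4)
C 2-6 [J2]: (7,3,5)
P 6-3 [J1]: (7,4,5)
R 1-5 [J1]: (7,5,5)
Grübler: 3·6 − 2·5 − 5 = 3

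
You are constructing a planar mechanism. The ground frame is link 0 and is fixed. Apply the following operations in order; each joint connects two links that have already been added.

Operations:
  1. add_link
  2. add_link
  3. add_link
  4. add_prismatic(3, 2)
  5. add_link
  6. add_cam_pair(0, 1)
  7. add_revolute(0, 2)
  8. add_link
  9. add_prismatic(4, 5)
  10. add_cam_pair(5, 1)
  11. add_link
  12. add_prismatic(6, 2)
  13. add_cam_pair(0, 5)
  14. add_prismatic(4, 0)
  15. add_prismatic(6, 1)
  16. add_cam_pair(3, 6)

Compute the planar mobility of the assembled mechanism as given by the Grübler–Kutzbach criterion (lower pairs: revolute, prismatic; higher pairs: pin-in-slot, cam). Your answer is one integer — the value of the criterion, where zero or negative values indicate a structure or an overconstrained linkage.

M = 2

L=1 J1=0 J2=0
add link → L=2 J1=0 J2=0
add link → L=3 J1=0 J2=0
add link → L=4 J1=0 J2=0
P@3,2 dof=1 J1 → L=4 J1=1 J2=0
add link → L=5 J1=1 J2=0
C@0,1 dof=2 J2 → L=5 J1=1 J2=1
R@0,2 dof=1 J1 → L=5 J1=2 J2=1
add link → L=6 J1=2 J2=1
P@4,5 dof=1 J1 → L=6 J1=3 J2=1
C@5,1 dof=2 J2 → L=6 J1=3 J2=2
add link → L=7 J1=3 J2=2
P@6,2 dof=1 J1 → L=7 J1=4 J2=2
C@0,5 dof=2 J2 → L=7 J1=4 J2=3
P@4,0 dof=1 J1 → L=7 J1=5 J2=3
P@6,1 dof=1 J1 → L=7 J1=6 J2=3
C@3,6 dof=2 J2 → L=7 J1=6 J2=4
M=3(L−1)−2J1−J2=3·6−2·6−4=2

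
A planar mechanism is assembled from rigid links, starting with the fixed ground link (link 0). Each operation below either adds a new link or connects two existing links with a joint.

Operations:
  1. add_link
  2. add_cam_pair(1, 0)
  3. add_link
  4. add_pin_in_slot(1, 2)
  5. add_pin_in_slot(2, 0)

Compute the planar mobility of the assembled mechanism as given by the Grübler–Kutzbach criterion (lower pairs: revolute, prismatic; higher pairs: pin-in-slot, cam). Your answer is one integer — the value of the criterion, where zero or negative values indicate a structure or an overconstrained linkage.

link 0 = ground. State L|J1|J2 = 1|0|0
+link1  2|0|0
C(1,0) f=2→J2  2|0|1
+link2  3|0|1
PS(1,2) f=2→J2  3|0|2
PS(2,0) f=2→J2  3|0|3
M = 3(3−1)−2·0−3 = 6−0−3 = 3

M = 3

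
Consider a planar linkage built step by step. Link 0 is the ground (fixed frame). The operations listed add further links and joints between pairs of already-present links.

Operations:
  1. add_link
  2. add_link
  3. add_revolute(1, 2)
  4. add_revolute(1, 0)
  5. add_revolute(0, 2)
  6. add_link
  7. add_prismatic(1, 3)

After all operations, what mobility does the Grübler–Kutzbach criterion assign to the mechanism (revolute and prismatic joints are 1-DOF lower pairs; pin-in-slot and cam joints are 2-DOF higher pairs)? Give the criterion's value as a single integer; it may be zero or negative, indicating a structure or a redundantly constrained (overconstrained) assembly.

ground; <1,0,0>
#1 <2,0,0>
#2 <3,0,0>
R:1↔2 J1 <3,1,0>
R:1↔0 J1 <3,2,0>
R:0↔2 J1 <3,3,0>
#3 <4,3,0>
P:1↔3 J1 <4,4,0>
3×3 − 2×4 − 1×0 = 1

M = 1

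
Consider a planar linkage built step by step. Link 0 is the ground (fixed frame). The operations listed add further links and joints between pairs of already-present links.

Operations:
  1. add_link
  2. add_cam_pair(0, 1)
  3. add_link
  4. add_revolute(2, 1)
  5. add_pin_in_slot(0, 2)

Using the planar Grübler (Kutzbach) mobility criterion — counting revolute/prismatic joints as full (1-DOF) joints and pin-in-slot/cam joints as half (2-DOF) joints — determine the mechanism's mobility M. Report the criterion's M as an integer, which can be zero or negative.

M = 2

ground; <1,0,0>
#1 <2,0,0>
C:0↔1 J2 <2,0,1>
#2 <3,0,1>
R:2↔1 J1 <3,1,1>
PS:0↔2 J2 <3,1,2>
3×2 − 2×1 − 1×2 = 2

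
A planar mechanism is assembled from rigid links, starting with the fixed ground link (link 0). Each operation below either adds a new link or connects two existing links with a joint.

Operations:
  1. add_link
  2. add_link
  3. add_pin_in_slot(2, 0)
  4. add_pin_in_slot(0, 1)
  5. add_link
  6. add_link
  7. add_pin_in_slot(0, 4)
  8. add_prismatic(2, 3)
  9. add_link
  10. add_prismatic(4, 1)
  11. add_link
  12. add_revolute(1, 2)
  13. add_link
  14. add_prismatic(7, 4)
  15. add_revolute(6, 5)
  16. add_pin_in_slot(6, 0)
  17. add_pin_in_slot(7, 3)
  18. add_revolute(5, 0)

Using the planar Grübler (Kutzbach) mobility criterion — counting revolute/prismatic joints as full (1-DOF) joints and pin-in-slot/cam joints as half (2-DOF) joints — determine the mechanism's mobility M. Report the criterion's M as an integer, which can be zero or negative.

link 0 = ground. State L|J1|J2 = 1|0|0
+link1  2|0|0
+link2  3|0|0
PS(2,0) f=2→J2  3|0|1
PS(0,1) f=2→J2  3|0|2
+link3  4|0|2
+link4  5|0|2
PS(0,4) f=2→J2  5|0|3
P(2,3) f=1→J1  5|1|3
+link5  6|1|3
P(4,1) f=1→J1  6|2|3
+link6  7|2|3
R(1,2) f=1→J1  7|3|3
+link7  8|3|3
P(7,4) f=1→J1  8|4|3
R(6,5) f=1→J1  8|5|3
PS(6,0) f=2→J2  8|5|4
PS(7,3) f=2→J2  8|5|5
R(5,0) f=1→J1  8|6|5
M = 3(8−1)−2·6−5 = 21−12−5 = 4

M = 4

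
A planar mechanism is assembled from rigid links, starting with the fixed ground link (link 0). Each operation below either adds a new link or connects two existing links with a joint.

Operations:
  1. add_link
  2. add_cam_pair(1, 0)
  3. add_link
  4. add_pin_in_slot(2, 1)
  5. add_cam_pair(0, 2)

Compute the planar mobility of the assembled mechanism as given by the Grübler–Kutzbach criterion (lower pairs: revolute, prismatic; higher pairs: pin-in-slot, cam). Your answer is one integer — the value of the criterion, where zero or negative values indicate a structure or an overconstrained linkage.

[1;0;0] (link 0 is ground)
L+ [2;0;0]
C(1,0)∈J2 [2;0;1]
L+ [3;0;1]
PS(2,1)∈J2 [3;0;2]
C(0,2)∈J2 [3;0;3]
mobility = 6 − 0 − 3 = 3

M = 3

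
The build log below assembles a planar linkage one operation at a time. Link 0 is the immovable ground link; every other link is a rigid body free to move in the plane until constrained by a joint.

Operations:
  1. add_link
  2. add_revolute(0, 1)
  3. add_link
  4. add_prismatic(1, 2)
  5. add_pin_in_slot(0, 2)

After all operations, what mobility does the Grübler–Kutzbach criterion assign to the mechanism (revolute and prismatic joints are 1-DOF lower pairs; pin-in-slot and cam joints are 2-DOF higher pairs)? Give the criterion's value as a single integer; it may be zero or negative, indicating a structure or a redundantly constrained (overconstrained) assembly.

M = 1

link 0 = ground. State L|J1|J2 = 1|0|0
+link1  2|0|0
R(0,1) f=1→J1  2|1|0
+link2  3|1|0
P(1,2) f=1→J1  3|2|0
PS(0,2) f=2→J2  3|2|1
M = 3(3−1)−2·2−1 = 6−4−1 = 1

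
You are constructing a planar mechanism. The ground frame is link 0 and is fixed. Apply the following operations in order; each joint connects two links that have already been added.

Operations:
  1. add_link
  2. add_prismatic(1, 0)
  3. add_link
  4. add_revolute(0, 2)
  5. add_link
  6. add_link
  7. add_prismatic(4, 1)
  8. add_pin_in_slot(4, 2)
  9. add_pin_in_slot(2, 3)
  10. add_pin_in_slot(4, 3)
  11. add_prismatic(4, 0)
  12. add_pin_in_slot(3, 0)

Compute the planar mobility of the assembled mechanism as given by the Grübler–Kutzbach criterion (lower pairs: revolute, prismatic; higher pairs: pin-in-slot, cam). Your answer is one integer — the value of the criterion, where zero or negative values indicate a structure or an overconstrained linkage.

(L,J1,J2)=(1,0,0); link0 fixed
link1: (2,0,0)
P 1-0 [J1]: (2,1,0)
link2: (3,1,0)
R 0-2 [J1]: (3,2,0)
link3: (4,2,0)
link4: (5,2,0)
P 4-1 [J1]: (5,3,0)
PS 4-2 [J2]: (5,3,1)
PS 2-3 [J2]: (5,3,2)
PS 4-3 [J2]: (5,3,3)
P 4-0 [J1]: (5,4,3)
PS 3-0 [J2]: (5,4,4)
Grübler: 3·4 − 2·4 − 4 = 0

M = 0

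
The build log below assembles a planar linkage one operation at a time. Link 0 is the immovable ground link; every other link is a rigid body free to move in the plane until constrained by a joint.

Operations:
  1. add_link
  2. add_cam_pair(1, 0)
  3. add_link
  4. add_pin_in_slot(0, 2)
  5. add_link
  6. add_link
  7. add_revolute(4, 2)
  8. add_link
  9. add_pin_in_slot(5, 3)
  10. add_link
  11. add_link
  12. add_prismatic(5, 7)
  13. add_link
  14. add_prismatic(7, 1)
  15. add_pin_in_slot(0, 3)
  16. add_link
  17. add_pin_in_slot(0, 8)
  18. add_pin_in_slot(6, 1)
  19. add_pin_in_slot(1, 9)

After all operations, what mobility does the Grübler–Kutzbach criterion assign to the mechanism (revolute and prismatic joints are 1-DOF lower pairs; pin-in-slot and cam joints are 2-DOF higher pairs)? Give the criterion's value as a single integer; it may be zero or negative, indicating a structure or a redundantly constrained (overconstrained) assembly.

M = 14

L=1 J1=0 J2=0
add link → L=2 J1=0 J2=0
C@1,0 dof=2 J2 → L=2 J1=0 J2=1
add link → L=3 J1=0 J2=1
PS@0,2 dof=2 J2 → L=3 J1=0 J2=2
add link → L=4 J1=0 J2=2
add link → L=5 J1=0 J2=2
R@4,2 dof=1 J1 → L=5 J1=1 J2=2
add link → L=6 J1=1 J2=2
PS@5,3 dof=2 J2 → L=6 J1=1 J2=3
add link → L=7 J1=1 J2=3
add link → L=8 J1=1 J2=3
P@5,7 dof=1 J1 → L=8 J1=2 J2=3
add link → L=9 J1=2 J2=3
P@7,1 dof=1 J1 → L=9 J1=3 J2=3
PS@0,3 dof=2 J2 → L=9 J1=3 J2=4
add link → L=10 J1=3 J2=4
PS@0,8 dof=2 J2 → L=10 J1=3 J2=5
PS@6,1 dof=2 J2 → L=10 J1=3 J2=6
PS@1,9 dof=2 J2 → L=10 J1=3 J2=7
M=3(L−1)−2J1−J2=3·9−2·3−7=14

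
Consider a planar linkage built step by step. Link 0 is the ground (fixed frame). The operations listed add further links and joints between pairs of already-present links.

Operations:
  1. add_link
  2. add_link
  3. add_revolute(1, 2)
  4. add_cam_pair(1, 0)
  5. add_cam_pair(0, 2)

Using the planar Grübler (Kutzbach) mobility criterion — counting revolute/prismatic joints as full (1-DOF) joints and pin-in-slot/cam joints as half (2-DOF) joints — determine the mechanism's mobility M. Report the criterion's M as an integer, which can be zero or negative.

M = 2

ground; <1,0,0>
#1 <2,0,0>
#2 <3,0,0>
R:1↔2 J1 <3,1,0>
C:1↔0 J2 <3,1,1>
C:0↔2 J2 <3,1,2>
3×2 − 2×1 − 1×2 = 2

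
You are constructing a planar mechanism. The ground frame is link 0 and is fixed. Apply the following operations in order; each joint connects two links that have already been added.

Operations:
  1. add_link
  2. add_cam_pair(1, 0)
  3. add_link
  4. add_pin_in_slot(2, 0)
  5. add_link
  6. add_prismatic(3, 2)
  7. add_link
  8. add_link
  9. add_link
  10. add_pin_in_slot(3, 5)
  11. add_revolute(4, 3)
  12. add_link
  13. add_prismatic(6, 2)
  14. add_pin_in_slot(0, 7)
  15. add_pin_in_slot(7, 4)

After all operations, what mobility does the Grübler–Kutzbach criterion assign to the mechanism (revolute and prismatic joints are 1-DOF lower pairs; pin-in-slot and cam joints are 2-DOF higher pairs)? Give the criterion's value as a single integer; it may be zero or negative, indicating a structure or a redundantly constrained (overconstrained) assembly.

M = 10

ground; <1,0,0>
#1 <2,0,0>
C:1↔0 J2 <2,0,1>
#2 <3,0,1>
PS:2↔0 J2 <3,0,2>
#3 <4,0,2>
P:3↔2 J1 <4,1,2>
#4 <5,1,2>
#5 <6,1,2>
#6 <7,1,2>
PS:3↔5 J2 <7,1,3>
R:4↔3 J1 <7,2,3>
#7 <8,2,3>
P:6↔2 J1 <8,3,3>
PS:0↔7 J2 <8,3,4>
PS:7↔4 J2 <8,3,5>
3×7 − 2×3 − 1×5 = 10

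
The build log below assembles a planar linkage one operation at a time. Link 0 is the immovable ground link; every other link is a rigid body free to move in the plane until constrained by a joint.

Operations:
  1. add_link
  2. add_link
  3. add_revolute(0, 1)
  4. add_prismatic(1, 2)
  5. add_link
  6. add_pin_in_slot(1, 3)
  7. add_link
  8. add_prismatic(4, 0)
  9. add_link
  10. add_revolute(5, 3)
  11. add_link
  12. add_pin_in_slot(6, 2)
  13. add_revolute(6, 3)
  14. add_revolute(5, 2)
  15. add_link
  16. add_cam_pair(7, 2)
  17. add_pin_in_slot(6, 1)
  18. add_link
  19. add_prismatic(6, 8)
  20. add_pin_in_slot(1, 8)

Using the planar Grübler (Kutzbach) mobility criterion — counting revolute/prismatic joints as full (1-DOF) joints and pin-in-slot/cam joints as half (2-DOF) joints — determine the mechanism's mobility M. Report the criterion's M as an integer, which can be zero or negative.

M = 5

ground; <1,0,0>
#1 <2,0,0>
#2 <3,0,0>
R:0↔1 J1 <3,1,0>
P:1↔2 J1 <3,2,0>
#3 <4,2,0>
PS:1↔3 J2 <4,2,1>
#4 <5,2,1>
P:4↔0 J1 <5,3,1>
#5 <6,3,1>
R:5↔3 J1 <6,4,1>
#6 <7,4,1>
PS:6↔2 J2 <7,4,2>
R:6↔3 J1 <7,5,2>
R:5↔2 J1 <7,6,2>
#7 <8,6,2>
C:7↔2 J2 <8,6,3>
PS:6↔1 J2 <8,6,4>
#8 <9,6,4>
P:6↔8 J1 <9,7,4>
PS:1↔8 J2 <9,7,5>
3×8 − 2×7 − 1×5 = 5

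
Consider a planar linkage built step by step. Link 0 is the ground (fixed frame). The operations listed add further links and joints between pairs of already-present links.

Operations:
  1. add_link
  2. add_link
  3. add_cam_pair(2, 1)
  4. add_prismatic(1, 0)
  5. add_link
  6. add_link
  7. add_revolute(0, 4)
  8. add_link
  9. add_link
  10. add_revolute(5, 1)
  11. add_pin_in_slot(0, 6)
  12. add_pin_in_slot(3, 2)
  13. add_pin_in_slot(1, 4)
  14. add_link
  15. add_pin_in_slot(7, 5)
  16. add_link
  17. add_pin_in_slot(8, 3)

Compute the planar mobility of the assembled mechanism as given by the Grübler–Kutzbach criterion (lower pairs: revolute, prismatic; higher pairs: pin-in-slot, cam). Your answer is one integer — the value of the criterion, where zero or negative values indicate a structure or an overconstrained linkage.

(L,J1,J2)=(1,0,0); link0 fixed
link1: (2,0,0)
link2: (3,0,0)
C 2-1 [J2]: (3,0,1)
P 1-0 [J1]: (3,1,1)
link3: (4,1,1)
link4: (5,1,1)
R 0-4 [J1]: (5,2,1)
link5: (6,2,1)
link6: (7,2,1)
R 5-1 [J1]: (7,3,1)
PS 0-6 [J2]: (7,3,2)
PS 3-2 [J2]: (7,3,3)
PS 1-4 [J2]: (7,3,4)
link7: (8,3,4)
PS 7-5 [J2]: (8,3,5)
link8: (9,3,5)
PS 8-3 [J2]: (9,3,6)
Grübler: 3·8 − 2·3 − 6 = 12

M = 12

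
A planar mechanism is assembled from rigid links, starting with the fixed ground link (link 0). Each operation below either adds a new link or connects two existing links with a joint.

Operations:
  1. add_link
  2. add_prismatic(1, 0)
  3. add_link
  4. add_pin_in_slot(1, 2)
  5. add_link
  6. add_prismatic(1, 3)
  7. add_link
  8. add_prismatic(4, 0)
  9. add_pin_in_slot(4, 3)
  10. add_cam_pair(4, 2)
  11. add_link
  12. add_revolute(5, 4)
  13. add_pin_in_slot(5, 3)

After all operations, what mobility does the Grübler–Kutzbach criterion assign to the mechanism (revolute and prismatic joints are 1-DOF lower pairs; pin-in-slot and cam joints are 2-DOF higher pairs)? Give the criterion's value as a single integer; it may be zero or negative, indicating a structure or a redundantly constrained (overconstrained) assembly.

M = 3

ground; <1,0,0>
#1 <2,0,0>
P:1↔0 J1 <2,1,0>
#2 <3,1,0>
PS:1↔2 J2 <3,1,1>
#3 <4,1,1>
P:1↔3 J1 <4,2,1>
#4 <5,2,1>
P:4↔0 J1 <5,3,1>
PS:4↔3 J2 <5,3,2>
C:4↔2 J2 <5,3,3>
#5 <6,3,3>
R:5↔4 J1 <6,4,3>
PS:5↔3 J2 <6,4,4>
3×5 − 2×4 − 1×4 = 3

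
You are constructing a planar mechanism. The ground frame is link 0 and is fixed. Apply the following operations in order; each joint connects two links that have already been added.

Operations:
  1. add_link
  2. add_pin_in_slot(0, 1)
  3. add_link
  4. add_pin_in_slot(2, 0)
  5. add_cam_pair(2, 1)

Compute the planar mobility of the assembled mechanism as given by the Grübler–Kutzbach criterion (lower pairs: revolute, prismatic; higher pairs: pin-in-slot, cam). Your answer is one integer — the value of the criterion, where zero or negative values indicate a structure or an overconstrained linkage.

M = 3

ground; <1,0,0>
#1 <2,0,0>
PS:0↔1 J2 <2,0,1>
#2 <3,0,1>
PS:2↔0 J2 <3,0,2>
C:2↔1 J2 <3,0,3>
3×2 − 2×0 − 1×3 = 3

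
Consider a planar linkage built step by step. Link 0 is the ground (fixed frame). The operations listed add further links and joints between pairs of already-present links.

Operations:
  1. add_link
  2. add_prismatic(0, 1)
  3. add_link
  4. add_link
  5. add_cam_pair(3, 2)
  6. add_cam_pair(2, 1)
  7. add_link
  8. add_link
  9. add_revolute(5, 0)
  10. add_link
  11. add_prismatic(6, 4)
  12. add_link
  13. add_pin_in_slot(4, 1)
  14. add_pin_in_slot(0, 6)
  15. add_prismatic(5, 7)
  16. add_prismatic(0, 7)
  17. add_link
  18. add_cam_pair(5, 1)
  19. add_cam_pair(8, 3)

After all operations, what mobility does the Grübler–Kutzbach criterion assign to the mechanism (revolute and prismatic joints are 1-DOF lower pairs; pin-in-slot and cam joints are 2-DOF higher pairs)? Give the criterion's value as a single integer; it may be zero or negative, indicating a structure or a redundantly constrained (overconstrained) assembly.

M = 8

(L,J1,J2)=(1,0,0); link0 fixed
link1: (2,0,0)
P 0-1 [J1]: (2,1,0)
link2: (3,1,0)
link3: (4,1,0)
C 3-2 [J2]: (4,1,1)
C 2-1 [J2]: (4,1,2)
link4: (5,1,2)
link5: (6,1,2)
R 5-0 [J1]: (6,2,2)
link6: (7,2,2)
P 6-4 [J1]: (7,3,2)
link7: (8,3,2)
PS 4-1 [J2]: (8,3,3)
PS 0-6 [J2]: (8,3,4)
P 5-7 [J1]: (8,4,4)
P 0-7 [J1]: (8,5,4)
link8: (9,5,4)
C 5-1 [J2]: (9,5,5)
C 8-3 [J2]: (9,5,6)
Grübler: 3·8 − 2·5 − 6 = 8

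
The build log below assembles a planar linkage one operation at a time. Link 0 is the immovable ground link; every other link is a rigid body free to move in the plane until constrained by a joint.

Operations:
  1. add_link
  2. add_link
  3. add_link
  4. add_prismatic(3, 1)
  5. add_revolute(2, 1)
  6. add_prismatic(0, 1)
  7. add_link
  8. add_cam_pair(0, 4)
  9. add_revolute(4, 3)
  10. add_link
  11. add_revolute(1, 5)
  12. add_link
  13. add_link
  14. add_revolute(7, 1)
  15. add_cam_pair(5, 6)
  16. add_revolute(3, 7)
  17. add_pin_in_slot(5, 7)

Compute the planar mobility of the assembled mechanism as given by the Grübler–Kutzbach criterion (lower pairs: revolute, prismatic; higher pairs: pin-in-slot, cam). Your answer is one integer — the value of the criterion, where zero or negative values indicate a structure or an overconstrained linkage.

(L,J1,J2)=(1,0,0); link0 fixed
link1: (2,0,0)
link2: (3,0,0)
link3: (4,0,0)
P 3-1 [J1]: (4,1,0)
R 2-1 [J1]: (4,2,0)
P 0-1 [J1]: (4,3,0)
link4: (5,3,0)
C 0-4 [J2]: (5,3,1)
R 4-3 [J1]: (5,4,1)
link5: (6,4,1)
R 1-5 [J1]: (6,5,1)
link6: (7,5,1)
link7: (8,5,1)
R 7-1 [J1]: (8,6,1)
C 5-6 [J2]: (8,6,2)
R 3-7 [J1]: (8,7,2)
PS 5-7 [J2]: (8,7,3)
Grübler: 3·7 − 2·7 − 3 = 4

M = 4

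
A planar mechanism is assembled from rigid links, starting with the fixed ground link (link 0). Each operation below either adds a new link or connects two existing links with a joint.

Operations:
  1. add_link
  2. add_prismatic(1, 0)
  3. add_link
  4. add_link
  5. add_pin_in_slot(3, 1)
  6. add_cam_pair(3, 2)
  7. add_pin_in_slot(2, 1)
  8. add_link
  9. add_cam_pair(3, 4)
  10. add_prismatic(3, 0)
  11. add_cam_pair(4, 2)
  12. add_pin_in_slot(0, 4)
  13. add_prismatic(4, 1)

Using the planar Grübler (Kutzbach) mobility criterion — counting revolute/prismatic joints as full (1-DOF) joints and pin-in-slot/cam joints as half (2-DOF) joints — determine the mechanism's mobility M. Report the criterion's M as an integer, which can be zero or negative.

L=1 J1=0 J2=0
add link → L=2 J1=0 J2=0
P@1,0 dof=1 J1 → L=2 J1=1 J2=0
add link → L=3 J1=1 J2=0
add link → L=4 J1=1 J2=0
PS@3,1 dof=2 J2 → L=4 J1=1 J2=1
C@3,2 dof=2 J2 → L=4 J1=1 J2=2
PS@2,1 dof=2 J2 → L=4 J1=1 J2=3
add link → L=5 J1=1 J2=3
C@3,4 dof=2 J2 → L=5 J1=1 J2=4
P@3,0 dof=1 J1 → L=5 J1=2 J2=4
C@4,2 dof=2 J2 → L=5 J1=2 J2=5
PS@0,4 dof=2 J2 → L=5 J1=2 J2=6
P@4,1 dof=1 J1 → L=5 J1=3 J2=6
M=3(L−1)−2J1−J2=3·4−2·3−6=0

M = 0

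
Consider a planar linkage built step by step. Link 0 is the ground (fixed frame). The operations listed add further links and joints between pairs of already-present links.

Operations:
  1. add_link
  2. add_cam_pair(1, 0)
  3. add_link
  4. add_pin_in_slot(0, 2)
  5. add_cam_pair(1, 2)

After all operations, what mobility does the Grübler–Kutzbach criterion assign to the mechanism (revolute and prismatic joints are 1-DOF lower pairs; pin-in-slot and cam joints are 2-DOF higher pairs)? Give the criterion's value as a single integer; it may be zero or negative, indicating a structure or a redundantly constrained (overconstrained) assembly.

M = 3

(L,J1,J2)=(1,0,0); link0 fixed
link1: (2,0,0)
C 1-0 [J2]: (2,0,1)
link2: (3,0,1)
PS 0-2 [J2]: (3,0,2)
C 1-2 [J2]: (3,0,3)
Grübler: 3·2 − 2·0 − 3 = 3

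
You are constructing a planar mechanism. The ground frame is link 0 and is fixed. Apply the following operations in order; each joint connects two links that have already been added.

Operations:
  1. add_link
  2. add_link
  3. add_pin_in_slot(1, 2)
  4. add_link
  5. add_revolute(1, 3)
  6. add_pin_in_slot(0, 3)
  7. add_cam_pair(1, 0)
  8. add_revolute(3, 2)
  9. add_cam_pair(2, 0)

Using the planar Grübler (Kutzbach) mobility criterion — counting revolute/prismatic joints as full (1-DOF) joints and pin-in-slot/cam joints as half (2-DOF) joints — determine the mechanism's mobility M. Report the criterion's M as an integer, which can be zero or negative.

M = 1

[1;0;0] (link 0 is ground)
L+ [2;0;0]
L+ [3;0;0]
PS(1,2)∈J2 [3;0;1]
L+ [4;0;1]
R(1,3)∈J1 [4;1;1]
PS(0,3)∈J2 [4;1;2]
C(1,0)∈J2 [4;1;3]
R(3,2)∈J1 [4;2;3]
C(2,0)∈J2 [4;2;4]
mobility = 9 − 4 − 4 = 1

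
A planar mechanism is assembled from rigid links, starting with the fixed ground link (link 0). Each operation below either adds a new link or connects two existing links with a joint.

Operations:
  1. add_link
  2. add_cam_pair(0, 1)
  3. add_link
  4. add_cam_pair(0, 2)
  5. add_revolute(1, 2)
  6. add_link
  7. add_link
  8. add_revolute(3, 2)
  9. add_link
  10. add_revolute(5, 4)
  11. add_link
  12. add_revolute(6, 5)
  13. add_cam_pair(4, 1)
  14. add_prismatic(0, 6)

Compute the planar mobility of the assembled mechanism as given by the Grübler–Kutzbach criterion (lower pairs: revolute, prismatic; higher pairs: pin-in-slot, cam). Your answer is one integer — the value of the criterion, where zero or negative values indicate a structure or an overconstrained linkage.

M = 5

link 0 = ground. State L|J1|J2 = 1|0|0
+link1  2|0|0
C(0,1) f=2→J2  2|0|1
+link2  3|0|1
C(0,2) f=2→J2  3|0|2
R(1,2) f=1→J1  3|1|2
+link3  4|1|2
+link4  5|1|2
R(3,2) f=1→J1  5|2|2
+link5  6|2|2
R(5,4) f=1→J1  6|3|2
+link6  7|3|2
R(6,5) f=1→J1  7|4|2
C(4,1) f=2→J2  7|4|3
P(0,6) f=1→J1  7|5|3
M = 3(7−1)−2·5−3 = 18−10−3 = 5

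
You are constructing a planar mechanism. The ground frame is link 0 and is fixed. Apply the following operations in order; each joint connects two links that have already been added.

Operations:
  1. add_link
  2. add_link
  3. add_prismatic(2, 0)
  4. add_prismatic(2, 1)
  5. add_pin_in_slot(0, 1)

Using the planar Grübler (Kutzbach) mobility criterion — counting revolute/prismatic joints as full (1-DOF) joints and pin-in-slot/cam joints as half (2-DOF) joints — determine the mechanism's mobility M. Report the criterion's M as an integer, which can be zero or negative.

(L,J1,J2)=(1,0,0); link0 fixed
link1: (2,0,0)
link2: (3,0,0)
P 2-0 [J1]: (3,1,0)
P 2-1 [J1]: (3,2,0)
PS 0-1 [J2]: (3,2,1)
Grübler: 3·2 − 2·2 − 1 = 1

M = 1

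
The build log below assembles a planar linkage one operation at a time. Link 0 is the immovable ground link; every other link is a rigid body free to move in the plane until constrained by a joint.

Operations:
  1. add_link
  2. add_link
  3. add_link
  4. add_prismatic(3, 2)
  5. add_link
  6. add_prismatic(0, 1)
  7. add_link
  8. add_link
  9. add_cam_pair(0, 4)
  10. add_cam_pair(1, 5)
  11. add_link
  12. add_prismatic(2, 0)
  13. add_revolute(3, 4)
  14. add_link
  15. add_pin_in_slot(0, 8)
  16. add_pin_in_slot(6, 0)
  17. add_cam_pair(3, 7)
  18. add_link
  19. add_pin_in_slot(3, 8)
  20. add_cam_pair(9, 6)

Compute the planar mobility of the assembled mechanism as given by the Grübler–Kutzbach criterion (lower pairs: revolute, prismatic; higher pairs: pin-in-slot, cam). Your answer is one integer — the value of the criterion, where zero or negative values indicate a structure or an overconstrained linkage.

M = 12

ground; <1,0,0>
#1 <2,0,0>
#2 <3,0,0>
#3 <4,0,0>
P:3↔2 J1 <4,1,0>
#4 <5,1,0>
P:0↔1 J1 <5,2,0>
#5 <6,2,0>
#6 <7,2,0>
C:0↔4 J2 <7,2,1>
C:1↔5 J2 <7,2,2>
#7 <8,2,2>
P:2↔0 J1 <8,3,2>
R:3↔4 J1 <8,4,2>
#8 <9,4,2>
PS:0↔8 J2 <9,4,3>
PS:6↔0 J2 <9,4,4>
C:3↔7 J2 <9,4,5>
#9 <10,4,5>
PS:3↔8 J2 <10,4,6>
C:9↔6 J2 <10,4,7>
3×9 − 2×4 − 1×7 = 12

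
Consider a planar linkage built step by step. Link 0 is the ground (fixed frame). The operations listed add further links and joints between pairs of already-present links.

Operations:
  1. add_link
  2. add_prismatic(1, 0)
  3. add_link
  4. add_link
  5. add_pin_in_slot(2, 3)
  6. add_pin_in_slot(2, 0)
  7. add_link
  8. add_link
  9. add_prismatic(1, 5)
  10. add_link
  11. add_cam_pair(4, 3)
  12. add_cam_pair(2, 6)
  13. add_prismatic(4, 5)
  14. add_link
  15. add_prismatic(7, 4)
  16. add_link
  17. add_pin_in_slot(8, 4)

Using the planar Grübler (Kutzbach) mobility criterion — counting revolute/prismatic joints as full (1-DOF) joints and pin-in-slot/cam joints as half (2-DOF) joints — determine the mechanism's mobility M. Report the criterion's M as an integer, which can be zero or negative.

M = 11

link 0 = ground. State L|J1|J2 = 1|0|0
+link1  2|0|0
P(1,0) f=1→J1  2|1|0
+link2  3|1|0
+link3  4|1|0
PS(2,3) f=2→J2  4|1|1
PS(2,0) f=2→J2  4|1|2
+link4  5|1|2
+link5  6|1|2
P(1,5) f=1→J1  6|2|2
+link6  7|2|2
C(4,3) f=2→J2  7|2|3
C(2,6) f=2→J2  7|2|4
P(4,5) f=1→J1  7|3|4
+link7  8|3|4
P(7,4) f=1→J1  8|4|4
+link8  9|4|4
PS(8,4) f=2→J2  9|4|5
M = 3(9−1)−2·4−5 = 24−8−5 = 11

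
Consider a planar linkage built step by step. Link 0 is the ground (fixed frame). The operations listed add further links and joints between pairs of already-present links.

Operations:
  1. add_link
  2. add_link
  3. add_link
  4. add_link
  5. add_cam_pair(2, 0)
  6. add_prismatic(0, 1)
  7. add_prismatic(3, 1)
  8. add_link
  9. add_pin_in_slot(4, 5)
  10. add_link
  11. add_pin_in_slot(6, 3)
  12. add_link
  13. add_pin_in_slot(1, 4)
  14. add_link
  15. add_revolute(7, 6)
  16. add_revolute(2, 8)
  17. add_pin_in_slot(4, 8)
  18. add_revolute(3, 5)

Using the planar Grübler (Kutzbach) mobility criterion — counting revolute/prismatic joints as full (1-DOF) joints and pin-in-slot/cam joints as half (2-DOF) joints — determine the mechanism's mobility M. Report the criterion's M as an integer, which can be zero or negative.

M = 9

(L,J1,J2)=(1,0,0); link0 fixed
link1: (2,0,0)
link2: (3,0,0)
link3: (4,0,0)
link4: (5,0,0)
C 2-0 [J2]: (5,0,1)
P 0-1 [J1]: (5,1,1)
P 3-1 [J1]: (5,2,1)
link5: (6,2,1)
PS 4-5 [J2]: (6,2,2)
link6: (7,2,2)
PS 6-3 [J2]: (7,2,3)
link7: (8,2,3)
PS 1-4 [J2]: (8,2,4)
link8: (9,2,4)
R 7-6 [J1]: (9,3,4)
R 2-8 [J1]: (9,4,4)
PS 4-8 [J2]: (9,4,5)
R 3-5 [J1]: (9,5,5)
Grübler: 3·8 − 2·5 − 5 = 9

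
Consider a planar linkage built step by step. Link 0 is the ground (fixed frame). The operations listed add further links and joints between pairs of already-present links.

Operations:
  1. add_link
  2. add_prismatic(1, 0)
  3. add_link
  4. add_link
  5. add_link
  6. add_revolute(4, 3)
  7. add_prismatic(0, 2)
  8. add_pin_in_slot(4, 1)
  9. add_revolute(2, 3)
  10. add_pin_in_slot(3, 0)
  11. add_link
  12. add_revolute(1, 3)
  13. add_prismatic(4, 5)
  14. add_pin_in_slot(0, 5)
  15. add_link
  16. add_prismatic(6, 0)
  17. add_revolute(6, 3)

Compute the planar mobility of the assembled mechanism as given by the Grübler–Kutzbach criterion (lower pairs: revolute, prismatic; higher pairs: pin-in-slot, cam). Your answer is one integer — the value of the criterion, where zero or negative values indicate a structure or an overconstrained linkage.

L=1 J1=0 J2=0
add link → L=2 J1=0 J2=0
P@1,0 dof=1 J1 → L=2 J1=1 J2=0
add link → L=3 J1=1 J2=0
add link → L=4 J1=1 J2=0
add link → L=5 J1=1 J2=0
R@4,3 dof=1 J1 → L=5 J1=2 J2=0
P@0,2 dof=1 J1 → L=5 J1=3 J2=0
PS@4,1 dof=2 J2 → L=5 J1=3 J2=1
R@2,3 dof=1 J1 → L=5 J1=4 J2=1
PS@3,0 dof=2 J2 → L=5 J1=4 J2=2
add link → L=6 J1=4 J2=2
R@1,3 dof=1 J1 → L=6 J1=5 J2=2
P@4,5 dof=1 J1 → L=6 J1=6 J2=2
PS@0,5 dof=2 J2 → L=6 J1=6 J2=3
add link → L=7 J1=6 J2=3
P@6,0 dof=1 J1 → L=7 J1=7 J2=3
R@6,3 dof=1 J1 → L=7 J1=8 J2=3
M=3(L−1)−2J1−J2=3·6−2·8−3=-1

M = -1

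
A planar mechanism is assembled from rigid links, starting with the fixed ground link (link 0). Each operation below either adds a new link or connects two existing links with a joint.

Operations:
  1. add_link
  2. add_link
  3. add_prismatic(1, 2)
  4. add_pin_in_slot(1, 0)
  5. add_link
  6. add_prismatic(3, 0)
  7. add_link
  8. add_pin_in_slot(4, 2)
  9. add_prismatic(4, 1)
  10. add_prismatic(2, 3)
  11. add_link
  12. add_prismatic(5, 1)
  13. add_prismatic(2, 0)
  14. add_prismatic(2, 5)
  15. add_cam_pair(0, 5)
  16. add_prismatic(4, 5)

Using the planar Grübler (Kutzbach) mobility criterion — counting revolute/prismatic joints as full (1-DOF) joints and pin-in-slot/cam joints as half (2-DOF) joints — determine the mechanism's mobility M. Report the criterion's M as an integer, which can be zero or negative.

M = -4

link 0 = ground. State L|J1|J2 = 1|0|0
+link1  2|0|0
+link2  3|0|0
P(1,2) f=1→J1  3|1|0
PS(1,0) f=2→J2  3|1|1
+link3  4|1|1
P(3,0) f=1→J1  4|2|1
+link4  5|2|1
PS(4,2) f=2→J2  5|2|2
P(4,1) f=1→J1  5|3|2
P(2,3) f=1→J1  5|4|2
+link5  6|4|2
P(5,1) f=1→J1  6|5|2
P(2,0) f=1→J1  6|6|2
P(2,5) f=1→J1  6|7|2
C(0,5) f=2→J2  6|7|3
P(4,5) f=1→J1  6|8|3
M = 3(6−1)−2·8−3 = 15−16−3 = -4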